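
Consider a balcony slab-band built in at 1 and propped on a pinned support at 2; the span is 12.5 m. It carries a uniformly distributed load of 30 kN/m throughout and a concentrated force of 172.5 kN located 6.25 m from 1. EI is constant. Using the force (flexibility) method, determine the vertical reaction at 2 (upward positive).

Remove the prop at 2; the released (primary) structure is a cantilever built in at 1.
Free-end deflection of the primary structure under the applied loading (downward +):
  UDL 30: wL⁴/(8EI) = 91553/EI
  point load 172.5 at a = 6.25: Pa²(3L − a)/(6EI) = 35095/EI
  δ_0 = 126648/EI
Flexibility coefficient — unit upward force at 2: δ_{22} = L³/(3EI) = 651/EI.
The prop prevents deflection at 2: R_2 = δ_0/δ_{22} = 126648/651 = 194.5 kN.

R_2 = 194.5 kN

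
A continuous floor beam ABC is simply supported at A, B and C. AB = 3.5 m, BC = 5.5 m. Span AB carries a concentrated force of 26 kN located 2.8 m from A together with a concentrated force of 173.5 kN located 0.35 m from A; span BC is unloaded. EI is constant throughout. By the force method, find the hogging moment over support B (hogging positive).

Take M_B as the redundant. Released structure: two simple spans AB and BC with a hinge at B.
Rotations at B on the released spans (each span's end-slope, ×1/EI):
  span AB: point load 26 at a = 2.8: Pab(L + a)/(6LEI) = 15.29/EI
  span AB: point load 173.5 at a = 0.35: Pab(L + a)/(6LEI) = 35.07/EI
  relative rotation θ_0 = (50.36 + 0)/EI = 50.36/EI
A unit hogging moment at B produces rotation L₁/(3EI) + L₂/(3EI) = 3/EI.
Slope continuity at B: θ_0 = M_B·3/EI, so M_B = 50.36/3 = 16.79 kN·m (hogging).

M_B = 16.79 kN·m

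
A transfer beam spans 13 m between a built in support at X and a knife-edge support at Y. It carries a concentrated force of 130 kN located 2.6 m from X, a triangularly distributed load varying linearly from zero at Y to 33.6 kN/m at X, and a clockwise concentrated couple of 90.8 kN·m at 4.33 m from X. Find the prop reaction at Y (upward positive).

Take the reaction at Y as the redundant and release it; the primary structure is a cantilever fixed at X.
Primary-structure tip deflection at Y by superposition:
  point load 130 at a = 2.6: Pa²(3L − a)/(6EI) = 5331/EI
  triangular load, peak 33.6 at the fixed end: w₀L⁴/(30EI) = 31988/EI
  clockwise couple 90.8 at a = 4.33: M₀a(2L − a)/(2EI) = 4260/EI
  δ_0 = 41580/EI
Tip deflection under a unit load at Y: L³/(3EI) = 732.3/EI.
The prop prevents deflection at Y: R_Y = δ_0/δ_{YY} = 41580/732.3 = 56.78 kN.

R_Y = 56.78 kN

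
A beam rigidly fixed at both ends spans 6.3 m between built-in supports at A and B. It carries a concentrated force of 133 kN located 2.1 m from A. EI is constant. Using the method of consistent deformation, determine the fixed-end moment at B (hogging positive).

M_B = 62.07 kN·m

Take the two fixed-end moments M_A, M_B as redundants; the released structure is the simple span AB.
End rotations of the released simple span under the applied load (×1/EI):
  at A: point load 133 at a = 2.1: Pab(L + b)/(6LEI) = 325.9/EI
  at B: point load 133 at a = 2.1: Pab(L + a)/(6LEI) = 260.7/EI
  θ_A0 = 325.9/EI,  θ_B0 = 260.7/EI
Flexibility coefficients: a unit moment at one end gives L/(3EI) there and L/(6EI) at the far end, so f₁₁ = f₂₂ = 2.1/EI and f₁₂ = f₂₁ = 1.05/EI.
Compatibility — zero rotation at each built-in end:
  2.1 M_A + 1.05 M_B = 325.9
  1.05 M_A + 2.1 M_B = 260.7
Solving the pair gives M_A = 124.1 kN·m and M_B = 62.07 kN·m (hogging).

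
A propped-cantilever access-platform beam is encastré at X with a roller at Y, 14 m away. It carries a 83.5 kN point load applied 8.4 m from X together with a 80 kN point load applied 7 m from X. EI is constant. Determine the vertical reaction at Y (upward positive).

Remove the prop at Y; the released (primary) structure is a cantilever built in at X.
Deflection at Y on the released cantilever, summing each load's contribution:
  point load 83.5 at a = 8.4: Pa²(3L − a)/(6EI) = 32994/EI
  point load 80 at a = 7: Pa²(3L − a)/(6EI) = 22867/EI
  δ_0 = 55861/EI
Tip deflection under a unit load at Y: L³/(3EI) = 914.7/EI.
Compatibility at Y: δ_0 − R_Y·δ_{YY} = 0, so R_Y = 55861/914.7 = 61.07 kN.

R_Y = 61.07 kN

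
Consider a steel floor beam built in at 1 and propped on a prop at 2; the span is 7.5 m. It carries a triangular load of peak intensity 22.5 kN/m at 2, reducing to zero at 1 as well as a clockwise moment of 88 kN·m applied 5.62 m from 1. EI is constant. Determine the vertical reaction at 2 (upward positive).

Remove the prop at 2; the released (primary) structure is a cantilever built in at 1.
Deflection at 2 on the released cantilever, summing each load's contribution:
  triangular load, peak 22.5 at the free end: 11w₀L⁴/(120EI) = 6526/EI
  clockwise couple 88 at a = 5.62: M₀a(2L − a)/(2EI) = 2319/EI
  δ_0 = 8845/EI
Tip deflection under a unit load at 2: L³/(3EI) = 140.6/EI.
Compatibility at 2: δ_0 − R_2·δ_{22} = 0, so R_2 = 8845/140.6 = 62.9 kN.

R_2 = 62.9 kN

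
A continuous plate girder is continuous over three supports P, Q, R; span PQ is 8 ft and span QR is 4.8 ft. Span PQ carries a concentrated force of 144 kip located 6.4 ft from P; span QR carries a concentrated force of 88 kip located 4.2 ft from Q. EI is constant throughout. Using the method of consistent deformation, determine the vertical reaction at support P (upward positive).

Insert a hinge at Q; M_Q is the redundant, and each span becomes simply supported.
Rotations at Q on the released spans (each span's end-slope, ×1/EI):
  span PQ: point load 144 at a = 6.4: Pab(L + a)/(6LEI) = 442.4/EI
  span QR: point load 88 at a = 4.2: Pab(L + b)/(6LEI) = 41.58/EI
  relative rotation θ_0 = (442.4 + 41.58)/EI = 483.9/EI
A unit hogging moment at Q produces rotation L₁/(3EI) + L₂/(3EI) = 4.267/EI.
Slope continuity at Q: θ_0 = M_Q·4.267/EI, so M_Q = 483.9/4.267 = 113.4 kip·ft (hogging).
Span PQ, ΣM about P with M_Q applied at Q: R_Q^{PQ}·8 = 921.6 + 113.4, so R_Q^{PQ} = 129.4 kip and R_P = 144 − 129.4 = 14.62 kip.

R_P = 14.62 kip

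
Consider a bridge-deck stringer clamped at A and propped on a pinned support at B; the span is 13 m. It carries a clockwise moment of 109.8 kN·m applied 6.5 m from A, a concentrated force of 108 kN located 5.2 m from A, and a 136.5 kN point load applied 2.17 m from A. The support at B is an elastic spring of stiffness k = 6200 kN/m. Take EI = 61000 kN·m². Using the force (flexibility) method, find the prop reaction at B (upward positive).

Take the reaction at B as the redundant and release it; the primary structure is a cantilever fixed at A.
Downward deflection at the released point B due to the loads:
  clockwise couple 109.8 at a = 6.5: M₀a(2L − a)/(2EI) = 6959/EI
  point load 108 at a = 5.2: Pa²(3L − a)/(6EI) = 16451/EI
  point load 136.5 at a = 2.17: Pa²(3L − a)/(6EI) = 3946/EI
  δ_0 = 27355/EI
Tip deflection under a unit load at B: L³/(3EI) = 732.3/EI.
With EI = 61000 kN·m²: δ_0 = 0.44845 m and δ_{BB} = 0.012005 m/kN.
Compatibility — the spring shortens by R_B/k under the reaction it provides: δ_0 − R_B·δ_{BB} = R_B/k. With 1/k = 0.000161 m/kN, R_B = δ_0 / (δ_{BB} + 1/k) = 0.44845 / (0.012005 + 0.000161) = 36.86 kN.

R_B = 36.86 kN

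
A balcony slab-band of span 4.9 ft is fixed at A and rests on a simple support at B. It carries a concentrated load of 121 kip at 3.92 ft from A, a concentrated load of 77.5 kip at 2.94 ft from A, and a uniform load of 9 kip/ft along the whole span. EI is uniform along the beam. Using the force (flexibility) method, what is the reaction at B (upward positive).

R_B = 135.2 kip

Take the reaction at B as the redundant and release it; the primary structure is a cantilever fixed at A.
Primary-structure tip deflection at B by superposition:
  point load 121 at a = 3.92: Pa²(3L − a)/(6EI) = 3341/EI
  point load 77.5 at a = 2.94: Pa²(3L − a)/(6EI) = 1313/EI
  UDL 9: wL⁴/(8EI) = 648.5/EI
  δ_0 = 5302/EI
Flexibility coefficient — unit upward force at B: δ_{BB} = L³/(3EI) = 39.22/EI.
The prop prevents deflection at B: R_B = δ_0/δ_{BB} = 5302/39.22 = 135.2 kip.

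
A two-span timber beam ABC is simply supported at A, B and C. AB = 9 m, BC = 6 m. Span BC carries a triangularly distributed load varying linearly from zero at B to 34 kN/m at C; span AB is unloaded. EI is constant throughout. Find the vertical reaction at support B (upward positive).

Insert a hinge at B; M_B is the redundant, and each span becomes simply supported.
End slopes at the hinge B, treating each span as simply supported:
  span BC: triangular load, peak 34: 7w₀L³/(360EI) = 142.8/EI
  relative rotation θ_0 = (0 + 142.8)/EI = 142.8/EI
A unit hogging moment at B produces rotation L₁/(3EI) + L₂/(3EI) = 5/EI.
Slope continuity at B: θ_0 = M_B·5/EI, so M_B = 142.8/5 = 28.56 kN·m (hogging).
Span AB, ΣM about A with M_B applied at B: R_B^{AB}·9 = 0 + 28.56, so R_B^{AB} = 3.173 kN and R_A = 0 − 3.173 = -3.173 kN.
Span BC, ΣM about C: R_B^{BC}·6 = 204 + 28.56, so R_B^{BC} = 38.76 kN and R_C = 102 − 38.76 = 63.24 kN.
R_B = 3.173 + 38.76 = 41.93 kN.

R_B = 41.93 kN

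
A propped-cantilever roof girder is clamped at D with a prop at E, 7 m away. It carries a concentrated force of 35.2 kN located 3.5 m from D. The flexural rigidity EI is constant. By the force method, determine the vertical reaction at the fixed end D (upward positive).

Take the reaction at E as the redundant and release it; the primary structure is a cantilever fixed at D.
Deflection at E on the released cantilever, summing each load's contribution:
  point load 35.2 at a = 3.5: Pa²(3L − a)/(6EI) = 1258/EI
Flexibility coefficient — unit upward force at E: δ_{EE} = L³/(3EI) = 114.3/EI.
The prop prevents deflection at E: R_E = δ_0/δ_{EE} = 1258/114.3 = 11 kN.
Vertical equilibrium: R_D = ΣP − R_E = 35.2 − 11 = 24.2 kN.

R_D = 24.2 kN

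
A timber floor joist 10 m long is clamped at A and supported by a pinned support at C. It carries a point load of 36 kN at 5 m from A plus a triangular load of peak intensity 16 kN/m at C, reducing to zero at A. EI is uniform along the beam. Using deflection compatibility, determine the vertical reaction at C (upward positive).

Release the roller at C. Primary structure: cantilever fixed at A.
Free-end deflection of the primary structure under the applied loading (downward +):
  point load 36 at a = 5: Pa²(3L − a)/(6EI) = 3750/EI
  triangular load, peak 16 at the free end: 11w₀L⁴/(120EI) = 14667/EI
  δ_0 = 18417/EI
Flexibility coefficient — unit upward force at C: δ_{CC} = L³/(3EI) = 333.3/EI.
The prop prevents deflection at C: R_C = δ_0/δ_{CC} = 18417/333.3 = 55.25 kN.

R_C = 55.25 kN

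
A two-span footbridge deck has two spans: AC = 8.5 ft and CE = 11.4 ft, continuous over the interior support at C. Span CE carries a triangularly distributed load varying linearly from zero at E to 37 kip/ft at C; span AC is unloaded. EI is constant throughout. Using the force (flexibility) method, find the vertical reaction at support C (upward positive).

Release continuity at C by inserting a hinge; the redundant is the internal moment M_C. The primary structure is two simply-supported spans AC and CE.
End slopes at the hinge C, treating each span as simply supported:
  span CE: triangular load, peak 37: w₀L³/(45EI) = 1218/EI
  relative rotation θ_0 = (0 + 1218)/EI = 1218/EI
A unit hogging moment at C produces rotation L₁/(3EI) + L₂/(3EI) = 6.633/EI.
Slope continuity at C: θ_0 = M_C·6.633/EI, so M_C = 1218/6.633 = 183.6 kip·ft (hogging).
Span AC, ΣM about A with M_C applied at C: R_C^{AC}·8.5 = 0 + 183.6, so R_C^{AC} = 21.6 kip and R_A = 0 − 21.6 = -21.6 kip.
Span CE, ΣM about E: R_C^{CE}·11.4 = 1603 + 183.6, so R_C^{CE} = 156.7 kip and R_E = 210.9 − 156.7 = 54.19 kip.
R_C = 21.6 + 156.7 = 178.3 kip.

R_C = 178.3 kip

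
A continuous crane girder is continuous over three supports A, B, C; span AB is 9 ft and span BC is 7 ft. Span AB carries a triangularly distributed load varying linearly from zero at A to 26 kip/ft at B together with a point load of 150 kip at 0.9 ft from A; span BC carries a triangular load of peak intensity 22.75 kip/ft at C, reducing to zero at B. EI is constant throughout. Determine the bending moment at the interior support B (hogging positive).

M_B = 145 kip·ft

Insert a hinge at B; M_B is the redundant, and each span becomes simply supported.
Discontinuity in slope at B on the released structure — sum the simple-span end rotations:
  span AB: triangular load, peak 26: w₀L³/(45EI) = 421.2/EI
  span AB: point load 150 at a = 0.9: Pab(L + a)/(6LEI) = 200.5/EI
  span BC: triangular load, peak 22.75: 7w₀L³/(360EI) = 151.7/EI
  relative rotation θ_0 = (621.7 + 151.7)/EI = 773.4/EI
A unit hogging moment at B produces rotation L₁/(3EI) + L₂/(3EI) = 5.333/EI.
Slope continuity at B: θ_0 = M_B·5.333/EI, so M_B = 773.4/5.333 = 145 kip·ft (hogging).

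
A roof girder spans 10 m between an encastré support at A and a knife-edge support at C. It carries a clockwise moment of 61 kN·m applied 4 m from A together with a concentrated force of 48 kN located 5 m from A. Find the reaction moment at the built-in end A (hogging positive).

M_A = 92.44 kN·m

Remove the prop at C; the released (primary) structure is a cantilever built in at A.
Free-end deflection of the primary structure under the applied loading (downward +):
  clockwise couple 61 at a = 4: M₀a(2L − a)/(2EI) = 1952/EI
  point load 48 at a = 5: Pa²(3L − a)/(6EI) = 5000/EI
  δ_0 = 6952/EI
Flexibility coefficient — unit upward force at C: δ_{CC} = L³/(3EI) = 333.3/EI.
The prop prevents deflection at C: R_C = δ_0/δ_{CC} = 6952/333.3 = 20.86 kN.
Moment equilibrium about A: M_A = Σ(load moments about A) − R_C·L = 301 − 20.86×10 = 92.44 kN·m.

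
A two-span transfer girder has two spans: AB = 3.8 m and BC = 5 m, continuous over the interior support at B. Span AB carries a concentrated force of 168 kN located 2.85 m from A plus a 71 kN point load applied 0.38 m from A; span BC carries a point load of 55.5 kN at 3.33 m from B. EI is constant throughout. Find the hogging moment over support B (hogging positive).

M_B = 74.39 kN·m

Release continuity at B by inserting a hinge; the redundant is the internal moment M_B. The primary structure is two simply-supported spans AB and BC.
Rotations at B on the released spans (each span's end-slope, ×1/EI):
  span AB: point load 168 at a = 2.85: Pab(L + a)/(6LEI) = 132.7/EI
  span AB: point load 71 at a = 0.38: Pab(L + a)/(6LEI) = 16.92/EI
  span BC: point load 55.5 at a = 3.33: Pab(L + b)/(6LEI) = 68.62/EI
  relative rotation θ_0 = (149.6 + 68.62)/EI = 218.2/EI
A unit hogging moment at B produces rotation L₁/(3EI) + L₂/(3EI) = 2.933/EI.
Compatibility: M_B·(L₁+L₂)/(3EI) = θ_0, giving M_B = 74.39 kN·m (hogging).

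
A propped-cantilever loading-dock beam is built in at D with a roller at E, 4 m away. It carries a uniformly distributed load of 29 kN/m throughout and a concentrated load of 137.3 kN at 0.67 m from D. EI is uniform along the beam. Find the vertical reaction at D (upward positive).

Release the roller at E. Primary structure: cantilever fixed at D.
Downward deflection at the released point E due to the loads:
  UDL 29: wL⁴/(8EI) = 928/EI
  point load 137.3 at a = 0.67: Pa²(3L − a)/(6EI) = 116.4/EI
  δ_0 = 1044/EI
Flexibility coefficient — unit upward force at E: δ_{EE} = L³/(3EI) = 21.33/EI.
Compatibility at E: δ_0 − R_E·δ_{EE} = 0, so R_E = 1044/21.33 = 48.96 kN.
Vertical equilibrium: R_D = ΣP − R_E = 253.3 − 48.96 = 204.3 kN.

R_D = 204.3 kN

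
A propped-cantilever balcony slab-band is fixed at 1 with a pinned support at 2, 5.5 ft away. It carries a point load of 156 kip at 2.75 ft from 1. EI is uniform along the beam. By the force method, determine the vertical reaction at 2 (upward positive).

R_2 = 48.75 kip

Remove the prop at 2; the released (primary) structure is a cantilever built in at 1.
Downward deflection at the released point 2 due to the loads:
  point load 156 at a = 2.75: Pa²(3L − a)/(6EI) = 2704/EI
Flexibility coefficient — unit upward force at 2: δ_{22} = L³/(3EI) = 55.46/EI.
The prop prevents deflection at 2: R_2 = δ_0/δ_{22} = 2704/55.46 = 48.75 kip.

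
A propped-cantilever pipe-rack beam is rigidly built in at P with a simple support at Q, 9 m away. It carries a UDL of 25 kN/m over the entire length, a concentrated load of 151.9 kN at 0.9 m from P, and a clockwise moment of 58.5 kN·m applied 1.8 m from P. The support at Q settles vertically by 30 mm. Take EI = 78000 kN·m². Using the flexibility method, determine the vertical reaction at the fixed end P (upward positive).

R_P = 296.4 kN

Choose R_Q as the redundant. The primary structure is the cantilever fixed at P.
Primary-structure tip deflection at Q by superposition:
  UDL 25: wL⁴/(8EI) = 20503/EI
  point load 151.9 at a = 0.9: Pa²(3L − a)/(6EI) = 535.2/EI
  clockwise couple 58.5 at a = 1.8: M₀a(2L − a)/(2EI) = 852.9/EI
  δ_0 = 21891/EI
Flexibility coefficient — unit upward force at Q: δ_{QQ} = L³/(3EI) = 243/EI.
With EI = 78000 kN·m²: δ_0 = 0.28066 m and δ_{QQ} = 0.003115 m/kN.
Compatibility — the beam at Q must follow the support down by 0.03 m: δ_0 − R_Q·δ_{QQ} = 0.03, so R_Q = (0.28066 − 0.03)/0.003115 = 80.46 kN.
Vertical equilibrium: R_P = ΣP − R_Q = 376.9 − 80.46 = 296.4 kN.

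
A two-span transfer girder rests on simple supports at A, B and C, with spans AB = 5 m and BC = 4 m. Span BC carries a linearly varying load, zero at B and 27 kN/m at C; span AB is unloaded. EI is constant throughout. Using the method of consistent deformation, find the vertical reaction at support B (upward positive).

R_B = 23.04 kN

Take M_B as the redundant. Released structure: two simple spans AB and BC with a hinge at B.
Discontinuity in slope at B on the released structure — sum the simple-span end rotations:
  span BC: triangular load, peak 27: 7w₀L³/(360EI) = 33.6/EI
  relative rotation θ_0 = (0 + 33.6)/EI = 33.6/EI
A unit hogging moment at B produces rotation L₁/(3EI) + L₂/(3EI) = 3/EI.
Compatibility: M_B·(L₁+L₂)/(3EI) = θ_0, giving M_B = 11.2 kN·m (hogging).
Span AB, ΣM about A with M_B applied at B: R_B^{AB}·5 = 0 + 11.2, so R_B^{AB} = 2.24 kN and R_A = 0 − 2.24 = -2.24 kN.
Span BC, ΣM about C: R_B^{BC}·4 = 72 + 11.2, so R_B^{BC} = 20.8 kN and R_C = 54 − 20.8 = 33.2 kN.
R_B = 2.24 + 20.8 = 23.04 kN.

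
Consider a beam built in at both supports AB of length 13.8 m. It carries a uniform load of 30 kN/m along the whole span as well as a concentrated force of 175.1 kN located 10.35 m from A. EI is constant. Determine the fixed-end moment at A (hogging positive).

M_A = 589.4 kN·m

Release both end moments; the primary structure is a simply-supported span AB with redundants M_A and M_B.
Simple-span end rotations at A and B under the given loads:
  at A: UDL 30: wL³/(24EI) = 3285/EI
  at B: UDL 30: wL³/(24EI) = 3285/EI
  at A: point load 175.1 at a = 10.35: Pab(L + b)/(6LEI) = 1303/EI
  at B: point load 175.1 at a = 10.35: Pab(L + a)/(6LEI) = 1824/EI
  θ_A0 = 4588/EI,  θ_B0 = 5109/EI
Flexibility coefficients: a unit moment at one end gives L/(3EI) there and L/(6EI) at the far end, so f₁₁ = f₂₂ = 4.6/EI and f₁₂ = f₂₁ = 2.3/EI.
Compatibility — zero rotation at each built-in end:
  4.6 M_A + 2.3 M_B = 4588
  2.3 M_A + 4.6 M_B = 5109
Solving the pair gives M_A = 589.4 kN·m and M_B = 815.9 kN·m (hogging).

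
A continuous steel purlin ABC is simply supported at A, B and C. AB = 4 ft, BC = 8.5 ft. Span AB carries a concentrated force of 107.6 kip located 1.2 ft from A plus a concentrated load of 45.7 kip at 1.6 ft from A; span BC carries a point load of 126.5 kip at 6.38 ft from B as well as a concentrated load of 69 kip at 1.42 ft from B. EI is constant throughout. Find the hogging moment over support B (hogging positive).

Release continuity at B by inserting a hinge; the redundant is the internal moment M_B. The primary structure is two simply-supported spans AB and BC.
End slopes at the hinge B, treating each span as simply supported:
  span AB: point load 107.6 at a = 1.2: Pab(L + a)/(6LEI) = 78.33/EI
  span AB: point load 45.7 at a = 1.6: Pab(L + a)/(6LEI) = 40.95/EI
  span BC: point load 126.5 at a = 6.38: Pab(L + b)/(6LEI) = 356.3/EI
  span BC: point load 69 at a = 1.42: Pab(L + b)/(6LEI) = 211.9/EI
  relative rotation θ_0 = (119.3 + 568.2)/EI = 687.5/EI
A unit hogging moment at B produces rotation L₁/(3EI) + L₂/(3EI) = 4.167/EI.
Slope continuity at B: θ_0 = M_B·4.167/EI, so M_B = 687.5/4.167 = 165 kip·ft (hogging).

M_B = 165 kip·ft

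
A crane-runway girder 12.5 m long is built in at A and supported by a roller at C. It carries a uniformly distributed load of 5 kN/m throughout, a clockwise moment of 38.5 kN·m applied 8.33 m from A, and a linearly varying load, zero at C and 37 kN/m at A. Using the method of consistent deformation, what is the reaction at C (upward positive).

Take the reaction at C as the redundant and release it; the primary structure is a cantilever fixed at A.
Deflection at C on the released cantilever, summing each load's contribution:
  UDL 5: wL⁴/(8EI) = 15259/EI
  clockwise couple 38.5 at a = 8.33: M₀a(2L − a)/(2EI) = 2673/EI
  triangular load, peak 37 at the fixed end: w₀L⁴/(30EI) = 30111/EI
  δ_0 = 48043/EI
Flexibility coefficient — unit upward force at C: δ_{CC} = L³/(3EI) = 651/EI.
Compatibility at C: δ_0 − R_C·δ_{CC} = 0, so R_C = 48043/651 = 73.79 kN.

R_C = 73.79 kN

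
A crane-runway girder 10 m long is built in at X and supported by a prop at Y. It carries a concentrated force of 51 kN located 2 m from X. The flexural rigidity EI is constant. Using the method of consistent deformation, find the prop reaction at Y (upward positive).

R_Y = 2.856 kN

Remove the prop at Y; the released (primary) structure is a cantilever built in at X.
Deflection at Y on the released cantilever, summing each load's contribution:
  point load 51 at a = 2: Pa²(3L − a)/(6EI) = 952/EI
Tip deflection under a unit load at Y: L³/(3EI) = 333.3/EI.
Compatibility at Y: δ_0 − R_Y·δ_{YY} = 0, so R_Y = 952/333.3 = 2.856 kN.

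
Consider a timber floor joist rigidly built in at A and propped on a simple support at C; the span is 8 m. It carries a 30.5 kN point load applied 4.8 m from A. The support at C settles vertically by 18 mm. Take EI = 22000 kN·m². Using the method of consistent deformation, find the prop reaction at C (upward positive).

R_C = 10.86 kN

Release the roller at C. Primary structure: cantilever fixed at A.
Primary-structure tip deflection at C by superposition:
  point load 30.5 at a = 4.8: Pa²(3L − a)/(6EI) = 2249/EI
Flexibility coefficient — unit upward force at C: δ_{CC} = L³/(3EI) = 170.7/EI.
With EI = 22000 kN·m²: δ_0 = 0.10221 m and δ_{CC} = 0.007758 m/kN.
Compatibility — the beam at C must follow the support down by 0.018 m: δ_0 − R_C·δ_{CC} = 0.018, so R_C = (0.10221 − 0.018)/0.007758 = 10.86 kN.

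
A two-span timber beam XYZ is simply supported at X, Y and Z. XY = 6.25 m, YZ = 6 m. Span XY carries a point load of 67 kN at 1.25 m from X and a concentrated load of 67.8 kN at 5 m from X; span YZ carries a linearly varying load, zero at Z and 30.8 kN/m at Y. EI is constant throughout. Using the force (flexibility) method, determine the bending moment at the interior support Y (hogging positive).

M_Y = 87.85 kN·m

Take M_Y as the redundant. Released structure: two simple spans XY and YZ with a hinge at Y.
Discontinuity in slope at Y on the released structure — sum the simple-span end rotations:
  span XY: point load 67 at a = 1.25: Pab(L + a)/(6LEI) = 83.75/EI
  span XY: point load 67.8 at a = 5: Pab(L + a)/(6LEI) = 127.1/EI
  span YZ: triangular load, peak 30.8: w₀L³/(45EI) = 147.8/EI
  relative rotation θ_0 = (210.9 + 147.8)/EI = 358.7/EI
A unit hogging moment at Y produces rotation L₁/(3EI) + L₂/(3EI) = 4.083/EI.
Compatibility: M_Y·(L₁+L₂)/(3EI) = θ_0, giving M_Y = 87.85 kN·m (hogging).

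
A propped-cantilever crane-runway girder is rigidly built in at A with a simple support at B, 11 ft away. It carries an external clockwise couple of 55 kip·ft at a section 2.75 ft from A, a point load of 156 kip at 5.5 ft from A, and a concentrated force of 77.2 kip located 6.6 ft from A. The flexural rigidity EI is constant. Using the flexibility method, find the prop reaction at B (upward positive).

R_B = 85.38 kip

Take the reaction at B as the redundant and release it; the primary structure is a cantilever fixed at A.
Free-end deflection of the primary structure under the applied loading (downward +):
  clockwise couple 55 at a = 2.75: M₀a(2L − a)/(2EI) = 1456/EI
  point load 156 at a = 5.5: Pa²(3L − a)/(6EI) = 21629/EI
  point load 77.2 at a = 6.6: Pa²(3L − a)/(6EI) = 14796/EI
  δ_0 = 37881/EI
Tip deflection under a unit load at B: L³/(3EI) = 443.7/EI.
The prop prevents deflection at B: R_B = δ_0/δ_{BB} = 37881/443.7 = 85.38 kip.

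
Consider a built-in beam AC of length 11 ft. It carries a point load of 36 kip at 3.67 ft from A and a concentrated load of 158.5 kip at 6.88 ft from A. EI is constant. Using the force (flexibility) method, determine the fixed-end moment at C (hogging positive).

M_C = 284.8 kip·ft

Take the two fixed-end moments M_A, M_C as redundants; the released structure is the simple span AC.
End rotations of the released simple span under the applied load (×1/EI):
  at A: point load 36 at a = 3.67: Pab(L + b)/(6LEI) = 269/EI
  at C: point load 36 at a = 3.67: Pab(L + a)/(6LEI) = 215.3/EI
  at A: point load 158.5 at a = 6.88: Pab(L + b)/(6LEI) = 1029/EI
  at C: point load 158.5 at a = 6.88: Pab(L + a)/(6LEI) = 1217/EI
  θ_A0 = 1298/EI,  θ_C0 = 1432/EI
Flexibility coefficients: a unit moment at one end gives L/(3EI) there and L/(6EI) at the far end, so f₁₁ = f₂₂ = 3.667/EI and f₁₂ = f₂₁ = 1.833/EI.
Compatibility — zero rotation at each built-in end:
  3.667 M_A + 1.833 M_C = 1298
  1.833 M_A + 3.667 M_C = 1432
Solving the pair gives M_A = 211.6 kip·ft and M_C = 284.8 kip·ft (hogging).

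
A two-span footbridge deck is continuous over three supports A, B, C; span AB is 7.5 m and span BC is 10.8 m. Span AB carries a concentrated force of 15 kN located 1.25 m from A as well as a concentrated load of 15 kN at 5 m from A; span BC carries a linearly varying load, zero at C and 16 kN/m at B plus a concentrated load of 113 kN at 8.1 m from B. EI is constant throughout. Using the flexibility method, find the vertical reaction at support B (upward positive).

R_B = 136.8 kN

Take M_B as the redundant. Released structure: two simple spans AB and BC with a hinge at B.
End slopes at the hinge B, treating each span as simply supported:
  span AB: point load 15 at a = 1.25: Pab(L + a)/(6LEI) = 22.79/EI
  span AB: point load 15 at a = 5: Pab(L + a)/(6LEI) = 52.08/EI
  span BC: triangular load, peak 16: w₀L³/(45EI) = 447.9/EI
  span BC: point load 113 at a = 8.1: Pab(L + b)/(6LEI) = 514.9/EI
  relative rotation θ_0 = (74.87 + 962.8)/EI = 1038/EI
A unit hogging moment at B produces rotation L₁/(3EI) + L₂/(3EI) = 6.1/EI.
Slope continuity at B: θ_0 = M_B·6.1/EI, so M_B = 1038/6.1 = 170.1 kN·m (hogging).
Span AB, ΣM about A with M_B applied at B: R_B^{AB}·7.5 = 93.75 + 170.1, so R_B^{AB} = 35.18 kN and R_A = 30 − 35.18 = -5.18 kN.
Span BC, ΣM about C: R_B^{BC}·10.8 = 927.2 + 170.1, so R_B^{BC} = 101.6 kN and R_C = 199.4 − 101.6 = 97.8 kN.
R_B = 35.18 + 101.6 = 136.8 kN.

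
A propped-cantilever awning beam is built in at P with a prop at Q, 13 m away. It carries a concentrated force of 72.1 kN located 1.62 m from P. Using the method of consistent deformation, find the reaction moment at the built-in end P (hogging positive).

Release the roller at Q. Primary structure: cantilever fixed at P.
Primary-structure tip deflection at Q by superposition:
  point load 72.1 at a = 1.62: Pa²(3L − a)/(6EI) = 1179/EI
Tip deflection under a unit load at Q: L³/(3EI) = 732.3/EI.
The prop prevents deflection at Q: R_Q = δ_0/δ_{QQ} = 1179/732.3 = 1.61 kN.
Moment equilibrium about P: M_P = Σ(load moments about P) − R_Q·L = 116.8 − 1.61×13 = 95.88 kN·m.

M_P = 95.88 kN·m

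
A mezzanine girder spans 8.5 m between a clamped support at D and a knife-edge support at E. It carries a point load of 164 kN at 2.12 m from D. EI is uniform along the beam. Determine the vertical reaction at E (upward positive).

R_E = 14.03 kN

Choose R_E as the redundant. The primary structure is the cantilever fixed at D.
Primary-structure tip deflection at E by superposition:
  point load 164 at a = 2.12: Pa²(3L − a)/(6EI) = 2872/EI
Flexibility coefficient — unit upward force at E: δ_{EE} = L³/(3EI) = 204.7/EI.
Compatibility at E: δ_0 − R_E·δ_{EE} = 0, so R_E = 2872/204.7 = 14.03 kN.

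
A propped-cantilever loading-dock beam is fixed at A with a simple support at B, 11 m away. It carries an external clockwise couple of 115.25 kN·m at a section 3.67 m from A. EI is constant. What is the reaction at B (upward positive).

Remove the prop at B; the released (primary) structure is a cantilever built in at A.
Primary-structure tip deflection at B by superposition:
  clockwise couple 115.25 at a = 3.67: M₀a(2L − a)/(2EI) = 3876/EI
Tip deflection under a unit load at B: L³/(3EI) = 443.7/EI.
Compatibility at B: δ_0 − R_B·δ_{BB} = 0, so R_B = 3876/443.7 = 8.737 kN.

R_B = 8.737 kN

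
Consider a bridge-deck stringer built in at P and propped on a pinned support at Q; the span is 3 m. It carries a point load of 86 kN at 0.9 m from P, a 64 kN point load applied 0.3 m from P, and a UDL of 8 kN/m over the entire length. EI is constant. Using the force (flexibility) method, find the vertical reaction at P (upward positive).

Release the roller at Q. Primary structure: cantilever fixed at P.
Free-end deflection of the primary structure under the applied loading (downward +):
  point load 86 at a = 0.9: Pa²(3L − a)/(6EI) = 94.04/EI
  point load 64 at a = 0.3: Pa²(3L − a)/(6EI) = 8.352/EI
  UDL 8: wL⁴/(8EI) = 81/EI
  δ_0 = 183.4/EI
Tip deflection under a unit load at Q: L³/(3EI) = 9/EI.
The prop prevents deflection at Q: R_Q = δ_0/δ_{QQ} = 183.4/9 = 20.38 kN.
Vertical equilibrium: R_P = ΣP − R_Q = 174 − 20.38 = 153.6 kN.

R_P = 153.6 kN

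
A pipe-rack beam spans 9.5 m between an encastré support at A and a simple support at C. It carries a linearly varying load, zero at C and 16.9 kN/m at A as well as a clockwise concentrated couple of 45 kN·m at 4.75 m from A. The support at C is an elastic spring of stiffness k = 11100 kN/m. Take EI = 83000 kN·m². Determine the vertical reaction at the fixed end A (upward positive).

Choose R_C as the redundant. The primary structure is the cantilever fixed at A.
Free-end deflection of the primary structure under the applied loading (downward +):
  triangular load, peak 16.9 at the fixed end: w₀L⁴/(30EI) = 4588/EI
  clockwise couple 45 at a = 4.75: M₀a(2L − a)/(2EI) = 1523/EI
  δ_0 = 6111/EI
Tip deflection under a unit load at C: L³/(3EI) = 285.8/EI.
With EI = 83000 kN·m²: δ_0 = 0.073631 m and δ_{CC} = 0.003443 m/kN.
Compatibility — the spring shortens by R_C/k under the reaction it provides: δ_0 − R_C·δ_{CC} = R_C/k. With 1/k = 0.00009 m/kN, R_C = δ_0 / (δ_{CC} + 1/k) = 0.073631 / (0.003443 + 0.00009) = 20.84 kN.
Vertical equilibrium: R_A = ΣP − R_C = 80.28 − 20.84 = 59.44 kN.

R_A = 59.44 kN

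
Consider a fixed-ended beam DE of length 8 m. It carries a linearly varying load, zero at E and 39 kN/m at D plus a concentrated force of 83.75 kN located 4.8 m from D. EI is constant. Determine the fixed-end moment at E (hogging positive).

Take the two fixed-end moments M_D, M_E as redundants; the released structure is the simple span DE.
On the primary (simply-supported) span, the end slopes from the loading are:
  at D: triangular load, peak 39: w₀L³/(45EI) = 443.7/EI
  at E: triangular load, peak 39: 7w₀L³/(360EI) = 388.3/EI
  at D: point load 83.75 at a = 4.8: Pab(L + b)/(6LEI) = 300.2/EI
  at E: point load 83.75 at a = 4.8: Pab(L + a)/(6LEI) = 343/EI
  θ_D0 = 743.9/EI,  θ_E0 = 731.3/EI
Flexibility coefficients: a unit moment at one end gives L/(3EI) there and L/(6EI) at the far end, so f₁₁ = f₂₂ = 2.667/EI and f₁₂ = f₂₁ = 1.333/EI.
Compatibility — zero rotation at each built-in end:
  2.667 M_D + 1.333 M_E = 743.9
  1.333 M_D + 2.667 M_E = 731.3
Solving the pair gives M_D = 189.1 kN·m and M_E = 179.7 kN·m (hogging).

M_E = 179.7 kN·m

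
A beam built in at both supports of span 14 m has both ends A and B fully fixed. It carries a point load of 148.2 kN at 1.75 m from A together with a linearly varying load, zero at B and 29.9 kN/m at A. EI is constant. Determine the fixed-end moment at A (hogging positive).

M_A = 491.6 kN·m

Release both end moments; the primary structure is a simply-supported span AB with redundants M_A and M_B.
End rotations of the released simple span under the applied load (×1/EI):
  at A: point load 148.2 at a = 1.75: Pab(L + b)/(6LEI) = 992.8/EI
  at B: point load 148.2 at a = 1.75: Pab(L + a)/(6LEI) = 595.7/EI
  at A: triangular load, peak 29.9: w₀L³/(45EI) = 1823/EI
  at B: triangular load, peak 29.9: 7w₀L³/(360EI) = 1595/EI
  θ_A0 = 2816/EI,  θ_B0 = 2191/EI
Flexibility coefficients: a unit moment at one end gives L/(3EI) there and L/(6EI) at the far end, so f₁₁ = f₂₂ = 4.667/EI and f₁₂ = f₂₁ = 2.333/EI.
Compatibility — zero rotation at each built-in end:
  4.667 M_A + 2.333 M_B = 2816
  2.333 M_A + 4.667 M_B = 2191
Solving the pair gives M_A = 491.6 kN·m and M_B = 223.7 kN·m (hogging).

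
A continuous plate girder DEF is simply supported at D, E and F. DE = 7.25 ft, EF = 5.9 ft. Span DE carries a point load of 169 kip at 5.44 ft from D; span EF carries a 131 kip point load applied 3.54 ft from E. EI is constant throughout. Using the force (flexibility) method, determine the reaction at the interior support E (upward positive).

Take M_E as the redundant. Released structure: two simple spans DE and EF with a hinge at E.
End slopes at the hinge E, treating each span as simply supported:
  span DE: point load 169 at a = 5.44: Pab(L + a)/(6LEI) = 485.4/EI
  span EF: point load 131 at a = 3.54: Pab(L + b)/(6LEI) = 255.4/EI
  relative rotation θ_0 = (485.4 + 255.4)/EI = 740.8/EI
A unit hogging moment at E produces rotation L₁/(3EI) + L₂/(3EI) = 4.383/EI.
Compatibility: M_E·(L₁+L₂)/(3EI) = θ_0, giving M_E = 169 kip·ft (hogging).
Span DE, ΣM about D with M_E applied at E: R_E^{DE}·7.25 = 919.4 + 169, so R_E^{DE} = 150.1 kip and R_D = 169 − 150.1 = 18.88 kip.
Span EF, ΣM about F: R_E^{EF}·5.9 = 309.2 + 169, so R_E^{EF} = 81.04 kip and R_F = 131 − 81.04 = 49.96 kip.
R_E = 150.1 + 81.04 = 231.2 kip.

R_E = 231.2 kip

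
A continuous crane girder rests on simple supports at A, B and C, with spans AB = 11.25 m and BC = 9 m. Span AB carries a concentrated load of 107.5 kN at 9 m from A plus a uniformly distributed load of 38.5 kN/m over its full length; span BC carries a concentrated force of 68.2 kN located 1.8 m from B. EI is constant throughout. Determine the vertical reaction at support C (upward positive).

R_C = -39.07 kN

Release continuity at B by inserting a hinge; the redundant is the internal moment M_B. The primary structure is two simply-supported spans AB and BC.
End slopes at the hinge B, treating each span as simply supported:
  span AB: point load 107.5 at a = 9: Pab(L + a)/(6LEI) = 653.1/EI
  span AB: UDL 38.5: wL³/(24EI) = 2284/EI
  span BC: point load 68.2 at a = 1.8: Pab(L + b)/(6LEI) = 265.2/EI
  relative rotation θ_0 = (2937 + 265.2)/EI = 3202/EI
A unit hogging moment at B produces rotation L₁/(3EI) + L₂/(3EI) = 6.75/EI.
Slope continuity at B: θ_0 = M_B·6.75/EI, so M_B = 3202/6.75 = 474.4 kN·m (hogging).
Span BC, ΣM about C: R_B^{BC}·9 = 491 + 474.4, so R_B^{BC} = 107.3 kN and R_C = 68.2 − 107.3 = -39.07 kN.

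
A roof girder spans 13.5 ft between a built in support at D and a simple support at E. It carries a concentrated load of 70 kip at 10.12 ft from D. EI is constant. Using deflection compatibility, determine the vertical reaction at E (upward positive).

R_E = 44.26 kip

Remove the prop at E; the released (primary) structure is a cantilever built in at D.
Primary-structure tip deflection at E by superposition:
  point load 70 at a = 10.12: Pa²(3L − a)/(6EI) = 36299/EI
Flexibility coefficient — unit upward force at E: δ_{EE} = L³/(3EI) = 820.1/EI.
Compatibility at E: δ_0 − R_E·δ_{EE} = 0, so R_E = 36299/820.1 = 44.26 kip.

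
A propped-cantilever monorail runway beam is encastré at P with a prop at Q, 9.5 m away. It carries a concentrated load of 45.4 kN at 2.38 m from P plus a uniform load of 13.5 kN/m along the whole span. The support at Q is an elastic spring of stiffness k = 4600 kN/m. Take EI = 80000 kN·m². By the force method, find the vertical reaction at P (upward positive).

Take the reaction at Q as the redundant and release it; the primary structure is a cantilever fixed at P.
Downward deflection at the released point Q due to the loads:
  point load 45.4 at a = 2.38: Pa²(3L − a)/(6EI) = 1120/EI
  UDL 13.5: wL⁴/(8EI) = 13745/EI
  δ_0 = 14864/EI
Tip deflection under a unit load at Q: L³/(3EI) = 285.8/EI.
With EI = 80000 kN·m²: δ_0 = 0.1858 m and δ_{QQ} = 0.003572 m/kN.
Compatibility — the spring shortens by R_Q/k under the reaction it provides: δ_0 − R_Q·δ_{QQ} = R_Q/k. With 1/k = 0.000217 m/kN, R_Q = δ_0 / (δ_{QQ} + 1/k) = 0.1858 / (0.003572 + 0.000217) = 49.03 kN.
Vertical equilibrium: R_P = ΣP − R_Q = 173.7 − 49.03 = 124.6 kN.

R_P = 124.6 kN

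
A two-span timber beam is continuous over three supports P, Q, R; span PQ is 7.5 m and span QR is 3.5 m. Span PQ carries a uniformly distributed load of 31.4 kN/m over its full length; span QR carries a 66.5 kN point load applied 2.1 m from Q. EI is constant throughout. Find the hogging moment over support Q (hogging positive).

Release continuity at Q by inserting a hinge; the redundant is the internal moment M_Q. The primary structure is two simply-supported spans PQ and QR.
Discontinuity in slope at Q on the released structure — sum the simple-span end rotations:
  span PQ: UDL 31.4: wL³/(24EI) = 552/EI
  span QR: point load 66.5 at a = 2.1: Pab(L + b)/(6LEI) = 45.62/EI
  relative rotation θ_0 = (552 + 45.62)/EI = 597.6/EI
A unit hogging moment at Q produces rotation L₁/(3EI) + L₂/(3EI) = 3.667/EI.
Compatibility: M_Q·(L₁+L₂)/(3EI) = θ_0, giving M_Q = 163 kN·m (hogging).

M_Q = 163 kN·m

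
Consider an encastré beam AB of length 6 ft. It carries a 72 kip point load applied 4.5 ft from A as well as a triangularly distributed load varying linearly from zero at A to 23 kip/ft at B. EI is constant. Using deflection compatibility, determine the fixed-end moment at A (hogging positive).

M_A = 47.85 kip·ft

Release both end moments; the primary structure is a simply-supported span AB with redundants M_A and M_B.
Simple-span end rotations at A and B under the given loads:
  at A: point load 72 at a = 4.5: Pab(L + b)/(6LEI) = 101.2/EI
  at B: point load 72 at a = 4.5: Pab(L + a)/(6LEI) = 141.8/EI
  at A: triangular load, peak 23: 7w₀L³/(360EI) = 96.6/EI
  at B: triangular load, peak 23: w₀L³/(45EI) = 110.4/EI
  θ_A0 = 197.8/EI,  θ_B0 = 252.2/EI
Flexibility coefficients: a unit moment at one end gives L/(3EI) there and L/(6EI) at the far end, so f₁₁ = f₂₂ = 2/EI and f₁₂ = f₂₁ = 1/EI.
Compatibility — zero rotation at each built-in end:
  2 M_A + 1 M_B = 197.8
  1 M_A + 2 M_B = 252.2
Solving the pair gives M_A = 47.85 kip·ft and M_B = 102.2 kip·ft (hogging).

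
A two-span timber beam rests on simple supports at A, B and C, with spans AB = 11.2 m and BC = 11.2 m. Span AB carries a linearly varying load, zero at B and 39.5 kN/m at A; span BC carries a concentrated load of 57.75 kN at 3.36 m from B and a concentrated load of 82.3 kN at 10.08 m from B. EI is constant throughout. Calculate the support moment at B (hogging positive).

M_B = 225.1 kN·m

Insert a hinge at B; M_B is the redundant, and each span becomes simply supported.
End slopes at the hinge B, treating each span as simply supported:
  span AB: triangular load, peak 39.5: 7w₀L³/(360EI) = 1079/EI
  span BC: point load 57.75 at a = 3.36: Pab(L + b)/(6LEI) = 431/EI
  span BC: point load 82.3 at a = 10.08: Pab(L + b)/(6LEI) = 170.3/EI
  relative rotation θ_0 = (1079 + 601.4)/EI = 1680/EI
A unit hogging moment at B produces rotation L₁/(3EI) + L₂/(3EI) = 7.467/EI.
Slope continuity at B: θ_0 = M_B·7.467/EI, so M_B = 1680/7.467 = 225.1 kN·m (hogging).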